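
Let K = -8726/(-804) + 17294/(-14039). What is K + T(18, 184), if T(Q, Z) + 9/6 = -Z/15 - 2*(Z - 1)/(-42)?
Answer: 150418087/32921455 ≈ 4.5690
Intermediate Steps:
T(Q, Z) = -65/42 - 2*Z/105 (T(Q, Z) = -3/2 + (-Z/15 - 2*(Z - 1)/(-42)) = -3/2 + (-Z*(1/15) - 2*(-1 + Z)*(-1/42)) = -3/2 + (-Z/15 + (2 - 2*Z)*(-1/42)) = -3/2 + (-Z/15 + (-1/21 + Z/21)) = -3/2 + (-1/21 - 2*Z/105) = -65/42 - 2*Z/105)
K = 54299969/5643678 (K = -8726*(-1/804) + 17294*(-1/14039) = 4363/402 - 17294/14039 = 54299969/5643678 ≈ 9.6214)
K + T(18, 184) = 54299969/5643678 + (-65/42 - 2/105*184) = 54299969/5643678 + (-65/42 - 368/105) = 54299969/5643678 - 1061/210 = 150418087/32921455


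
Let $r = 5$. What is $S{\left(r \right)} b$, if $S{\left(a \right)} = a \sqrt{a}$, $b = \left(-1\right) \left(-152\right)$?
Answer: $760 \sqrt{5} \approx 1699.4$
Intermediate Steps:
$b = 152$
$S{\left(a \right)} = a^{\frac{3}{2}}$
$S{\left(r \right)} b = 5^{\frac{3}{2}} \cdot 152 = 5 \sqrt{5} \cdot 152 = 760 \sqrt{5}$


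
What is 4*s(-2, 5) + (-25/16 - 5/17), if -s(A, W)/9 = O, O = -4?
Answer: 38663/272 ≈ 142.14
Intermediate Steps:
s(A, W) = 36 (s(A, W) = -9*(-4) = 36)
4*s(-2, 5) + (-25/16 - 5/17) = 4*36 + (-25/16 - 5/17) = 144 + (-25*1/16 - 5*1/17) = 144 + (-25/16 - 5/17) = 144 - 505/272 = 38663/272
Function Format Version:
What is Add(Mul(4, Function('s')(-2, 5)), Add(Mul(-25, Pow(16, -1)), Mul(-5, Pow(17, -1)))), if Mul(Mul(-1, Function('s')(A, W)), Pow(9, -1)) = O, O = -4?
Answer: Rational(38663, 272) ≈ 142.14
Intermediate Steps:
Function('s')(A, W) = 36 (Function('s')(A, W) = Mul(-9, -4) = 36)
Add(Mul(4, Function('s')(-2, 5)), Add(Mul(-25, Pow(16, -1)), Mul(-5, Pow(17, -1)))) = Add(Mul(4, 36), Add(Mul(-25, Pow(16, -1)), Mul(-5, Pow(17, -1)))) = Add(144, Add(Mul(-25, Rational(1, 16)), Mul(-5, Rational(1, 17)))) = Add(144, Add(Rational(-25, 16), Rational(-5, 17))) = Add(144, Rational(-505, 272)) = Rational(38663, 272)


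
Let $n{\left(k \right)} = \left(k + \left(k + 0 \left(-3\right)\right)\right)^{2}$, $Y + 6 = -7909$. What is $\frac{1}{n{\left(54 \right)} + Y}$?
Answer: $\frac{1}{3749} \approx 0.00026674$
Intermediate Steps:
$Y = -7915$ ($Y = -6 - 7909 = -7915$)
$n{\left(k \right)} = 4 k^{2}$ ($n{\left(k \right)} = \left(k + \left(k + 0\right)\right)^{2} = \left(k + k\right)^{2} = \left(2 k\right)^{2} = 4 k^{2}$)
$\frac{1}{n{\left(54 \right)} + Y} = \frac{1}{4 \cdot 54^{2} - 7915} = \frac{1}{4 \cdot 2916 - 7915} = \frac{1}{11664 - 7915} = \frac{1}{3749}$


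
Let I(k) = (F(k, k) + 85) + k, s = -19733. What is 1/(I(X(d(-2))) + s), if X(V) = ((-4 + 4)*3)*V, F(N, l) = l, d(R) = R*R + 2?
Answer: -1/19648 ≈ -5.0896e-5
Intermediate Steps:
d(R) = 2 + R² (d(R) = R² + 2 = 2 + R²)
X(V) = 0 (X(V) = (0*3)*V = 0*V = 0)
I(k) = 85 + 2*k (I(k) = (k + 85) + k = (85 + k) + k = 85 + 2*k)
1/(I(X(d(-2))) + s) = 1/((85 + 2*0) - 19733) = 1/((85 + 0) - 19733) = 1/(85 - 19733) = 1/(-19648) = -1/19648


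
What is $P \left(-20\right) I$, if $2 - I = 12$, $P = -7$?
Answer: $-1400$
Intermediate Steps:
$I = -10$ ($I = 2 - 12 = -10$)
$P \left(-20\right) I = \left(-7\right) \left(-20\right) \left(-10\right) = 140 \left(-10\right) = -1400$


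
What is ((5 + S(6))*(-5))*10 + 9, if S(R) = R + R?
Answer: -841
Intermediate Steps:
S(R) = 2*R
((5 + S(6))*(-5))*10 + 9 = ((5 + 2*6)*(-5))*10 + 9 = ((5 + 12)*(-5))*10 + 9 = (17*(-5))*10 + 9 = -85*10 + 9 = -850 + 9 = -841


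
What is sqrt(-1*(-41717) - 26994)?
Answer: sqrt(14723) ≈ 121.34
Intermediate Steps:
sqrt(-1*(-41717) - 26994) = sqrt(41717 - 26994) = sqrt(14723)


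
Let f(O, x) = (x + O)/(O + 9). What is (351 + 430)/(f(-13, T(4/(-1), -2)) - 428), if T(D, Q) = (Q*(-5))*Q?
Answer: -3124/1679 ≈ -1.8606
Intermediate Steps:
T(D, Q) = -5*Q² (T(D, Q) = (-5*Q)*Q = -5*Q²)
f(O, x) = (O + x)/(9 + O)
(351 + 430)/(f(-13, T(4/(-1), -2)) - 428) = (351 + 430)/((-13 - 5*(-2)²)/(9 - 13) - 428) = 781/((-13 - 5*4)/(-4) - 428) = 781/(-(-13 - 20)/4 - 428) = 781/(-¼*(-33) - 428) = 781/(33/4 - 428) = 781/(-1679/4) = 781*(-4/1679) = -3124/1679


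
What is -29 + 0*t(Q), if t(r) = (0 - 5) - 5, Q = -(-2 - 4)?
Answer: -29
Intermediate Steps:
Q = 6 (Q = -1*(-6) = 6)
t(r) = -10 (t(r) = -5 - 5 = -10)
-29 + 0*t(Q) = -29 + 0*(-10) = -29 + 0 = -29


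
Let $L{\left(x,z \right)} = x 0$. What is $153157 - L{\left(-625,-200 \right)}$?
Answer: $153157$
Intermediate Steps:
$L{\left(x,z \right)} = 0$
$153157 - L{\left(-625,-200 \right)} = 153157 - 0 = 153157 + 0 = 153157$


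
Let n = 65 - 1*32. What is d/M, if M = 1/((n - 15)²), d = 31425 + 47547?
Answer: 25586928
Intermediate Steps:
n = 33 (n = 65 - 32 = 33)
d = 78972
M = 1/324 (M = 1/((33 - 15)²) = 1/(18²) = 1/324 ≈ 0.0030864)
d/M = 78972/(1/324) = 78972*324 = 25586928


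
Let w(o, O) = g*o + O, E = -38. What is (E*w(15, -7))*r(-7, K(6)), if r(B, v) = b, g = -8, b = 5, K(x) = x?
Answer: 24130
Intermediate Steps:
r(B, v) = 5
w(o, O) = O - 8*o (w(o, O) = -8*o + O = O - 8*o)
(E*w(15, -7))*r(-7, K(6)) = -38*(-7 - 8*15)*5 = -38*(-7 - 120)*5 = -38*(-127)*5 = 4826*5 = 24130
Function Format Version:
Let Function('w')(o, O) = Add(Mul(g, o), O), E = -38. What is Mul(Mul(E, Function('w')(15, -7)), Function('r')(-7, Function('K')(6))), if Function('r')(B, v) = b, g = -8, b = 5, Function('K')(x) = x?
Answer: 24130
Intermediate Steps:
Function('r')(B, v) = 5
Function('w')(o, O) = Add(O, Mul(-8, o)) (Function('w')(o, O) = Add(Mul(-8, o), O) = Add(O, Mul(-8, o)))
Mul(Mul(E, Function('w')(15, -7)), Function('r')(-7, Function('K')(6))) = Mul(Mul(-38, Add(-7, Mul(-8, 15))), 5) = Mul(Mul(-38, Add(-7, -120)), 5) = Mul(Mul(-38, -127), 5) = Mul(4826, 5) = 24130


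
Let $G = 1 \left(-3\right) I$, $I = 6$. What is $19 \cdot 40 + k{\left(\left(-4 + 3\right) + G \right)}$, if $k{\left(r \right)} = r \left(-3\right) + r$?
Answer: $798$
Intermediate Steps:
$G = -18$ ($G = 1 \left(-3\right) 6 = \left(-3\right) 6 = -18$)
$k{\left(r \right)} = - 2 r$ ($k{\left(r \right)} = - 3 r + r = - 2 r$)
$19 \cdot 40 + k{\left(\left(-4 + 3\right) + G \right)} = 19 \cdot 40 - 2 \left(\left(-4 + 3\right) - 18\right) = 760 - 2 \left(-1 - 18\right) = 760 - -38 = 760 + 38 = 798$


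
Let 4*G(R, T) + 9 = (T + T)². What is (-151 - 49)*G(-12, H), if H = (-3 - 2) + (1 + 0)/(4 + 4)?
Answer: -34425/8 ≈ -4303.1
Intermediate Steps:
H = -39/8 (H = -5 + 1/8 = -5 + 1*(⅛) = -5 + ⅛ = -39/8 ≈ -4.8750)
G(R, T) = -9/4 + T² (G(R, T) = -9/4 + (T + T)²/4 = -9/4 + (2*T)²/4 = -9/4 + (4*T²)/4 = -9/4 + T²)
(-151 - 49)*G(-12, H) = (-151 - 49)*(-9/4 + (-39/8)²) = -200*(-9/4 + 1521/64) = -200*1377/64 = -34425/8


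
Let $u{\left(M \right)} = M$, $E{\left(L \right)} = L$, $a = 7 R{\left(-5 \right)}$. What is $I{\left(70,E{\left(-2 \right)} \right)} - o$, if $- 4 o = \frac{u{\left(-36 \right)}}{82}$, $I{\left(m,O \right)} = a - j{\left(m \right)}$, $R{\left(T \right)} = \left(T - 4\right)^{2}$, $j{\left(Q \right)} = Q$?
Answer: $\frac{40745}{82} \approx 496.89$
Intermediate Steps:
$R{\left(T \right)} = \left(-4 + T\right)^{2}$
$a = 567$ ($a = 7 \left(-4 - 5\right)^{2} = 7 \left(-9\right)^{2} = 7 \cdot 81 = 567$)
$I{\left(m,O \right)} = 567 - m$
$o = \frac{9}{82}$ ($o = - \frac{\left(-36\right) \frac{1}{82}}{4} = \left(- \frac{1}{4}\right) \left(- \frac{18}{41}\right) = \frac{9}{82} \approx 0.10976$)
$I{\left(70,E{\left(-2 \right)} \right)} - o = \left(567 - 70\right) - \frac{9}{82} = 497 - \frac{9}{82} = \frac{40745}{82}$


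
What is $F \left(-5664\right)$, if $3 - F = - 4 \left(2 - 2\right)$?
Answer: $-16992$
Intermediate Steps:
$F = 3$ ($F = 3 - - 4 \left(2 - 2\right) = 3 - \left(-4\right) 0 = 3 - 0 = 3 + 0 = 3$)
$F \left(-5664\right) = 3 \left(-5664\right) = -16992$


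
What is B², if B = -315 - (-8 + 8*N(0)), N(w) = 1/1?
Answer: 99225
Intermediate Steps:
N(w) = 1
B = -315 (B = -315 - (-8 + 8*1) = -315 - (-8 + 8) = -315 - 1*0 = -315 + 0 = -315)
B² = (-315)² = 99225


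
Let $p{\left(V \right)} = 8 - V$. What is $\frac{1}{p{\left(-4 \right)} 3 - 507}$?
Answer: $- \frac{1}{471} \approx -0.0021231$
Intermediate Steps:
$\frac{1}{p{\left(-4 \right)} 3 - 507} = \frac{1}{\left(8 - -4\right) 3 - 507} = \frac{1}{\left(8 + 4\right) 3 - 507} = \frac{1}{12 \cdot 3 - 507} = \frac{1}{36 - 507} = \frac{1}{-471} = - \frac{1}{471}$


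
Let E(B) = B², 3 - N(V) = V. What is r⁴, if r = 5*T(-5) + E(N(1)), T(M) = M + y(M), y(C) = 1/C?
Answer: 234256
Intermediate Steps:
y(C) = 1/C
N(V) = 3 - V
T(M) = M + 1/M
r = -22 (r = 5*(-5 + 1/(-5)) + (3 - 1*1)² = 5*(-5 - ⅕) + (3 - 1)² = 5*(-26/5) + 2² = -26 + 4 = -22)
r⁴ = (-22)⁴ = 234256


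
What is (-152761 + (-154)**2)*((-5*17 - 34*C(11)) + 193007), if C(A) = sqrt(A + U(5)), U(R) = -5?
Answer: -24895619490 + 4387530*sqrt(6) ≈ -2.4885e+10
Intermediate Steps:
C(A) = sqrt(-5 + A) (C(A) = sqrt(A - 5) = sqrt(-5 + A))
(-152761 + (-154)**2)*((-5*17 - 34*C(11)) + 193007) = (-152761 + (-154)**2)*((-5*17 - 34*sqrt(-5 + 11)) + 193007) = (-152761 + 23716)*((-85 - 34*sqrt(6)) + 193007) = -129045*(192922 - 34*sqrt(6)) = -24895619490 + 4387530*sqrt(6)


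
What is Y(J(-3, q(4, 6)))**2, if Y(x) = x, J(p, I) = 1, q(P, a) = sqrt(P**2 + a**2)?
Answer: 1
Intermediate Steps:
Y(J(-3, q(4, 6)))**2 = 1**2 = 1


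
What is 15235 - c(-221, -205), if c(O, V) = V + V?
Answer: 15645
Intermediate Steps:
c(O, V) = 2*V
15235 - c(-221, -205) = 15235 - 2*(-205) = 15235 - 1*(-410) = 15235 + 410 = 15645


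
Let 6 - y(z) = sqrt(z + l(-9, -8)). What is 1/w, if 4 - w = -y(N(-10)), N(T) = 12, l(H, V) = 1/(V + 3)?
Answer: 50/441 + sqrt(295)/441 ≈ 0.15233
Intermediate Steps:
l(H, V) = 1/(3 + V)
y(z) = 6 - sqrt(-1/5 + z) (y(z) = 6 - sqrt(z + 1/(3 - 8)) = 6 - sqrt(z + 1/(-5)) = 6 - sqrt(z - 1/5) = 6 - sqrt(-1/5 + z))
w = 10 - sqrt(295)/5 (w = 4 - (-1)*(6 - sqrt(-5 + 25*12)/5) = 4 - (-1)*(6 - sqrt(-5 + 300)/5) = 4 - (-1)*(6 - sqrt(295)/5) = 4 - (-6 + sqrt(295)/5) = 4 + (6 - sqrt(295)/5) = 10 - sqrt(295)/5 ≈ 6.5649)
1/w = 1/(10 - sqrt(295)/5)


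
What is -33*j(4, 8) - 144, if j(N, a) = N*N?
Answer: -672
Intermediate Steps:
j(N, a) = N**2
-33*j(4, 8) - 144 = -33*4**2 - 144 = -33*16 - 144 = -528 - 144 = -672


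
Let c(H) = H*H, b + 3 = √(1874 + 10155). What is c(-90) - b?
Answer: 8103 - √12029 ≈ 7993.3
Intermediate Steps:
b = -3 + √12029 (b = -3 + √(1874 + 10155) = -3 + √12029 ≈ 106.68)
c(H) = H²
c(-90) - b = (-90)² - (-3 + √12029) = 8100 + (3 - √12029) = 8103 - √12029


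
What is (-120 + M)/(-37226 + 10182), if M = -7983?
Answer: 8103/27044 ≈ 0.29962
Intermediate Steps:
(-120 + M)/(-37226 + 10182) = (-120 - 7983)/(-37226 + 10182) = -8103/(-27044) = -8103*(-1/27044) = 8103/27044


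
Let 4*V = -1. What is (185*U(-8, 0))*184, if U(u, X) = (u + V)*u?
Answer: 2246640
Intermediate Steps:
V = -¼ (V = (¼)*(-1) = -¼ ≈ -0.25000)
U(u, X) = u*(-¼ + u) (U(u, X) = (u - ¼)*u = (-¼ + u)*u = u*(-¼ + u))
(185*U(-8, 0))*184 = (185*(-8*(-¼ - 8)))*184 = (185*(-8*(-33/4)))*184 = (185*66)*184 = 12210*184 = 2246640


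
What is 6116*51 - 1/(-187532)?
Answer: 58494231313/187532 ≈ 3.1192e+5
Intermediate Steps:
6116*51 - 1/(-187532) = 311916 - 1*(-1/187532) = 311916 + 1/187532 = 58494231313/187532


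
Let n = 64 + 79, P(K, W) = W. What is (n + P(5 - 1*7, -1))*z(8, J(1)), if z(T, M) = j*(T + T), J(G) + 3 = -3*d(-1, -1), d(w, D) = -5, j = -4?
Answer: -9088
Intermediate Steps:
J(G) = 12 (J(G) = -3 - 3*(-5) = -3 + 15 = 12)
z(T, M) = -8*T (z(T, M) = -4*(T + T) = -8*T)
n = 143
(n + P(5 - 1*7, -1))*z(8, J(1)) = (143 - 1)*(-8*8) = 142*(-64) = -9088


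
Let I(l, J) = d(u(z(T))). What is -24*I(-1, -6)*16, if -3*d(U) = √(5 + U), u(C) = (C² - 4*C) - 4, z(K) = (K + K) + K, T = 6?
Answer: 128*√253 ≈ 2036.0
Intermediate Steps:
z(K) = 3*K (z(K) = 2*K + K = 3*K)
u(C) = -4 + C² - 4*C
d(U) = -√(5 + U)/3
I(l, J) = -√253/3 (I(l, J) = -√(5 + (-4 + (3*6)² - 12*6))/3 = -√(5 + (-4 + 18² - 4*18))/3 = -√(5 + (-4 + 324 - 72))/3 = -√(5 + 248)/3 = -√253/3)
-24*I(-1, -6)*16 = -(-8)*√253*16 = (8*√253)*16 = 128*√253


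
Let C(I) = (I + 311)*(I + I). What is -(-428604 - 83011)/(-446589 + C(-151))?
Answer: -511615/494909 ≈ -1.0338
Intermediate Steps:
C(I) = 2*I*(311 + I) (C(I) = (311 + I)*(2*I) = 2*I*(311 + I))
-(-428604 - 83011)/(-446589 + C(-151)) = -(-428604 - 83011)/(-446589 + 2*(-151)*(311 - 151)) = -(-511615)/(-446589 + 2*(-151)*160) = -(-511615)/(-446589 - 48320) = -(-511615)/(-494909) = -(-511615)*(-1)/494909 = -1*511615/494909 = -511615/494909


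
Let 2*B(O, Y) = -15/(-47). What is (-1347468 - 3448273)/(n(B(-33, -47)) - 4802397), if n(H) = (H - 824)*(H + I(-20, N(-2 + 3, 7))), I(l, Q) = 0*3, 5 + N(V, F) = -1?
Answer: 42375167476/42435141507 ≈ 0.99859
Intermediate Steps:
N(V, F) = -6 (N(V, F) = -5 - 1 = -6)
I(l, Q) = 0
B(O, Y) = 15/94 (B(O, Y) = (-15/(-47))/2 = (-15*(-1/47))/2 = (½)*(15/47) = 15/94)
n(H) = H*(-824 + H) (n(H) = (H - 824)*(H + 0) = (-824 + H)*H = H*(-824 + H))
(-1347468 - 3448273)/(n(B(-33, -47)) - 4802397) = (-1347468 - 3448273)/(15*(-824 + 15/94)/94 - 4802397) = -4795741/((15/94)*(-77441/94) - 4802397) = -4795741/(-1161615/8836 - 4802397) = -4795741/(-42435141507/8836) = -4795741*(-8836/42435141507) = 42375167476/42435141507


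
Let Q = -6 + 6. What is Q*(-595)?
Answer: 0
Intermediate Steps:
Q = 0
Q*(-595) = 0*(-595) = 0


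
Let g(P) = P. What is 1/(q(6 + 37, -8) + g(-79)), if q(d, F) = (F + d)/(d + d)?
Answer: -86/6759 ≈ -0.012724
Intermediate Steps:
q(d, F) = (F + d)/(2*d) (q(d, F) = (F + d)/((2*d)) = (F + d)*(1/(2*d)) = (F + d)/(2*d))
1/(q(6 + 37, -8) + g(-79)) = 1/((-8 + (6 + 37))/(2*(6 + 37)) - 79) = 1/((1/2)*(-8 + 43)/43 - 79) = 1/((1/2)*(1/43)*35 - 79) = 1/(35/86 - 79) = 1/(-6759/86) = -86/6759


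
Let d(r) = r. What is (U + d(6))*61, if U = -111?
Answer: -6405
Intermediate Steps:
(U + d(6))*61 = (-111 + 6)*61 = -105*61 = -6405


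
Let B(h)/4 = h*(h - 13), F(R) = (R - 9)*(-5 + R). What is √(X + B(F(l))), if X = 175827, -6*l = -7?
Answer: 47*√26089/18 ≈ 421.75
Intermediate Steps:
l = 7/6 (l = -⅙*(-7) = 7/6 ≈ 1.1667)
F(R) = (-9 + R)*(-5 + R)
B(h) = 4*h*(-13 + h) (B(h) = 4*(h*(h - 13)) = 4*(h*(-13 + h)) = 4*h*(-13 + h))
√(X + B(F(l))) = √(175827 + 4*(45 + (7/6)² - 14*7/6)*(-13 + (45 + (7/6)² - 14*7/6))) = √(175827 + 4*(45 + 49/36 - 49/3)*(-13 + (45 + 49/36 - 49/3))) = √(175827 + 4*(1081/36)*(-13 + 1081/36)) = √(175827 + 4*(1081/36)*(613/36)) = √(175827 + 662653/324) = √(57630601/324) = 47*√26089/18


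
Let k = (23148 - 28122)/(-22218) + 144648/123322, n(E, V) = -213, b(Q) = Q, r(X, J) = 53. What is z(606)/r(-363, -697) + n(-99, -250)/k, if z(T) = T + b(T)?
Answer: -2191078598295/16903435273 ≈ -129.62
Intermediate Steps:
k = 318932741/228330683 (k = -4974*(-1/22218) + 144648*(1/123322) = 829/3703 + 72324/61661 = 318932741/228330683 ≈ 1.3968)
z(T) = 2*T (z(T) = T + T = 2*T)
z(606)/r(-363, -697) + n(-99, -250)/k = (2*606)/53 - 213/318932741/228330683 = 1212*(1/53) - 213*228330683/318932741 = 1212/53 - 48634435479/318932741 = -2191078598295/16903435273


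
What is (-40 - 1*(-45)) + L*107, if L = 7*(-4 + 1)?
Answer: -2242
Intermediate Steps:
L = -21 (L = 7*(-3) = -21)
(-40 - 1*(-45)) + L*107 = (-40 - 1*(-45)) - 21*107 = (-40 + 45) - 2247 = 5 - 2247 = -2242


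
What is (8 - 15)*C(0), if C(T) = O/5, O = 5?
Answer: -7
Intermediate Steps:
C(T) = 1 (C(T) = 5/5 = 5*(1/5) = 1)
(8 - 15)*C(0) = (8 - 15)*1 = -7*1 = -7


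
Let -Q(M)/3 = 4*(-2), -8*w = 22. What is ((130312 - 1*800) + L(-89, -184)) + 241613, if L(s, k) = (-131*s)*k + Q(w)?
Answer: -1774107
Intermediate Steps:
w = -11/4 (w = -⅛*22 = -11/4 ≈ -2.7500)
Q(M) = 24 (Q(M) = -12*(-2) = -3*(-8) = 24)
L(s, k) = 24 - 131*k*s (L(s, k) = (-131*s)*k + 24 = -131*k*s + 24 = 24 - 131*k*s)
((130312 - 1*800) + L(-89, -184)) + 241613 = ((130312 - 1*800) + (24 - 131*(-184)*(-89))) + 241613 = ((130312 - 800) + (24 - 2145256)) + 241613 = (129512 - 2145232) + 241613 = -2015720 + 241613 = -1774107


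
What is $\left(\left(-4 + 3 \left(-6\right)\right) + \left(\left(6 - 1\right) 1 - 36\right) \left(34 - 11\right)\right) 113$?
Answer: $-83055$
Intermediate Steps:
$\left(\left(-4 + 3 \left(-6\right)\right) + \left(\left(6 - 1\right) 1 - 36\right) \left(34 - 11\right)\right) 113 = \left(\left(-4 - 18\right) + \left(5 \cdot 1 - 36\right) 23\right) 113 = \left(-22 + \left(5 - 36\right) 23\right) 113 = \left(-22 - 713\right) 113 = \left(-735\right) 113 = -83055$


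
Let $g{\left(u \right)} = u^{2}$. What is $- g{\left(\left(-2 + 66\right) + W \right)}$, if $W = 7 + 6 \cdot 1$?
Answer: $-5929$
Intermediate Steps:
$W = 13$ ($W = 7 + 6 = 13$)
$- g{\left(\left(-2 + 66\right) + W \right)} = - \left(\left(-2 + 66\right) + 13\right)^{2} = - \left(64 + 13\right)^{2} = - 77^{2} = \left(-1\right) 5929 = -5929$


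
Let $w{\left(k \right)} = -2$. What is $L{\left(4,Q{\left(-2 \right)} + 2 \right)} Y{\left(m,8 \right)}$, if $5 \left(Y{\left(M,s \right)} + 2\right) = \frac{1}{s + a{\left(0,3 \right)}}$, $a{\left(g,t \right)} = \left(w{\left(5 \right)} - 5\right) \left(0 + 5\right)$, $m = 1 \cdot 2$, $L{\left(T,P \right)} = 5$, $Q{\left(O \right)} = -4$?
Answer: $- \frac{271}{27} \approx -10.037$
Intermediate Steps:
$m = 2$
$a{\left(g,t \right)} = -35$ ($a{\left(g,t \right)} = \left(-2 - 5\right) \left(0 + 5\right) = \left(-7\right) 5 = -35$)
$Y{\left(M,s \right)} = -2 + \frac{1}{5 \left(-35 + s\right)}$ ($Y{\left(M,s \right)} = -2 + \frac{1}{5 \left(s - 35\right)} = -2 + \frac{1}{5 \left(-35 + s\right)}$)
$L{\left(4,Q{\left(-2 \right)} + 2 \right)} Y{\left(m,8 \right)} = 5 \frac{351 - 80}{5 \left(-35 + 8\right)} = 5 \frac{351 - 80}{5 \left(-27\right)} = 5 \cdot \frac{1}{5} \left(- \frac{1}{27}\right) 271 = 5 \left(- \frac{271}{135}\right) = - \frac{271}{27}$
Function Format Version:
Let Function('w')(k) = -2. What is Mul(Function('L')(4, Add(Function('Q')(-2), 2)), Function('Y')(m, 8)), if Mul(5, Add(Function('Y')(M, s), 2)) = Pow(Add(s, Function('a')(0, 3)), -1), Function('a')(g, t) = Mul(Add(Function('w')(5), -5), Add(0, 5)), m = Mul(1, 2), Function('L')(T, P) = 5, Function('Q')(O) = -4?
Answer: Rational(-271, 27) ≈ -10.037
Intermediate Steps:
m = 2
Function('a')(g, t) = -35 (Function('a')(g, t) = Mul(Add(-2, -5), Add(0, 5)) = Mul(-7, 5) = -35)
Function('Y')(M, s) = Add(-2, Mul(Rational(1, 5), Pow(Add(-35, s), -1))) (Function('Y')(M, s) = Add(-2, Mul(Rational(1, 5), Pow(Add(s, -35), -1))) = Add(-2, Mul(Rational(1, 5), Pow(Add(-35, s), -1))))
Mul(Function('L')(4, Add(Function('Q')(-2), 2)), Function('Y')(m, 8)) = Mul(5, Mul(Rational(1, 5), Pow(Add(-35, 8), -1), Add(351, Mul(-10, 8)))) = Mul(5, Mul(Rational(1, 5), Pow(-27, -1), Add(351, -80))) = Mul(5, Mul(Rational(1, 5), Rational(-1, 27), 271)) = Mul(5, Rational(-271, 135)) = Rational(-271, 27)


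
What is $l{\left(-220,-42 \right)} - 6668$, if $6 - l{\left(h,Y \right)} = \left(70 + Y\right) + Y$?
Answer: $-6648$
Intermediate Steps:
$l{\left(h,Y \right)} = -64 - 2 Y$ ($l{\left(h,Y \right)} = 6 - \left(\left(70 + Y\right) + Y\right) = 6 - \left(70 + 2 Y\right) = -64 - 2 Y$)
$l{\left(-220,-42 \right)} - 6668 = \left(-64 - -84\right) - 6668 = \left(-64 + 84\right) - 6668 = 20 - 6668 = -6648$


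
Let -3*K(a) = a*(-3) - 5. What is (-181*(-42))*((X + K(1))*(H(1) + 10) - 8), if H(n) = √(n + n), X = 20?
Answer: 1662304 + 172312*√2 ≈ 1.9060e+6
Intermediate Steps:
K(a) = 5/3 + a (K(a) = -(a*(-3) - 5)/3 = -(-3*a - 5)/3 = -(-5 - 3*a)/3 = 5/3 + a)
H(n) = √2*√n (H(n) = √(2*n) = √2*√n)
(-181*(-42))*((X + K(1))*(H(1) + 10) - 8) = (-181*(-42))*((20 + (5/3 + 1))*(√2*√1 + 10) - 8) = 7602*((20 + 8/3)*(√2*1 + 10) - 8) = 7602*(68*(√2 + 10)/3 - 8) = 7602*(68*(10 + √2)/3 - 8) = 7602*((680/3 + 68*√2/3) - 8) = 7602*(656/3 + 68*√2/3) = 1662304 + 172312*√2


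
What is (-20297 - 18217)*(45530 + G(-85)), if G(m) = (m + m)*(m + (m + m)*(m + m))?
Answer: 186909212280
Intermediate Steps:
G(m) = 2*m*(m + 4*m²) (G(m) = (2*m)*(m + (2*m)*(2*m)) = (2*m)*(m + 4*m²) = 2*m*(m + 4*m²))
(-20297 - 18217)*(45530 + G(-85)) = (-20297 - 18217)*(45530 + (-85)²*(2 + 8*(-85))) = -38514*(45530 + 7225*(2 - 680)) = -38514*(45530 + 7225*(-678)) = -38514*(45530 - 4898550) = -38514*(-4853020) = 186909212280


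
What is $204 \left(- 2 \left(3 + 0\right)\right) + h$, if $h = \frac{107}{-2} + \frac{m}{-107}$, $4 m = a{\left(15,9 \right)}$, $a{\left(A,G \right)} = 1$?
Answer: $- \frac{546771}{428} \approx -1277.5$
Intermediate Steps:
$m = \frac{1}{4}$ ($m = \frac{1}{4} \cdot 1 = \frac{1}{4} \approx 0.25$)
$h = - \frac{22899}{428}$ ($h = \frac{107}{-2} + \frac{1}{4 \left(-107\right)} = 107 \left(- \frac{1}{2}\right) + \frac{1}{4} \left(- \frac{1}{107}\right) = - \frac{107}{2} - \frac{1}{428} = - \frac{22899}{428} \approx -53.502$)
$204 \left(- 2 \left(3 + 0\right)\right) + h = 204 \left(- 2 \left(3 + 0\right)\right) - \frac{22899}{428} = 204 \left(\left(-2\right) 3\right) - \frac{22899}{428} = 204 \left(-6\right) - \frac{22899}{428} = -1224 - \frac{22899}{428} = - \frac{546771}{428}$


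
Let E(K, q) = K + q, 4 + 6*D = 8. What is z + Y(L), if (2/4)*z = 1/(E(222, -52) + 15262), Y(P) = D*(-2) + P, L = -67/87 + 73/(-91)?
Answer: -59163649/20362524 ≈ -2.9055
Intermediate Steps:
D = 2/3 (D = -2/3 + (1/6)*8 = -2/3 + 4/3 = 2/3 ≈ 0.66667)
L = -12448/7917 (L = -67*1/87 + 73*(-1/91) = -67/87 - 73/91 = -12448/7917 ≈ -1.5723)
Y(P) = -4/3 + P (Y(P) = (2/3)*(-2) + P = -4/3 + P)
z = 1/7716 (z = 2/((222 - 52) + 15262) = 2/(170 + 15262) = 2/15432 = 2*(1/15432) = 1/7716 ≈ 0.00012960)
z + Y(L) = 1/7716 + (-4/3 - 12448/7917) = 1/7716 - 7668/2639 = -59163649/20362524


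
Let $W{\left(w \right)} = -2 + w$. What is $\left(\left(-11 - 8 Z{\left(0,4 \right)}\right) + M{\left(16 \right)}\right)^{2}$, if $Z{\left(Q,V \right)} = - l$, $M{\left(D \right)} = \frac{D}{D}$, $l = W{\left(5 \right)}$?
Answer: $196$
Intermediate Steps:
$l = 3$ ($l = -2 + 5 = 3$)
$M{\left(D \right)} = 1$
$Z{\left(Q,V \right)} = -3$ ($Z{\left(Q,V \right)} = \left(-1\right) 3 = -3$)
$\left(\left(-11 - 8 Z{\left(0,4 \right)}\right) + M{\left(16 \right)}\right)^{2} = \left(\left(-11 - -24\right) + 1\right)^{2} = \left(\left(-11 + 24\right) + 1\right)^{2} = \left(13 + 1\right)^{2} = 14^{2} = 196$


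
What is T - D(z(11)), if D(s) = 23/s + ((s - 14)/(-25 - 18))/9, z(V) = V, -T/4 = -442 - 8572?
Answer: 51160486/1419 ≈ 36054.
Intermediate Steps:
T = 36056 (T = -4*(-442 - 8572) = -4*(-9014) = 36056)
D(s) = 14/387 + 23/s - s/387 (D(s) = 23/s + ((-14 + s)/(-43))*(1/9) = 23/s + ((-14 + s)*(-1/43))*(1/9) = 23/s + (14/43 - s/43)*(1/9) = 23/s + (14/387 - s/387) = 14/387 + 23/s - s/387)
T - D(z(11)) = 36056 - (8901 - 1*11*(-14 + 11))/(387*11) = 36056 - (8901 - 1*11*(-3))/(387*11) = 36056 - (8901 + 33)/(387*11) = 36056 - 8934/(387*11) = 36056 - 1*2978/1419 = 36056 - 2978/1419 = 51160486/1419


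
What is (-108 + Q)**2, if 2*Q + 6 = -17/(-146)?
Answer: 1049436025/85264 ≈ 12308.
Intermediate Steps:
Q = -859/292 (Q = -3 + (-17/(-146))/2 = -3 + (-17*(-1/146))/2 = -3 + (1/2)*(17/146) = -3 + 17/292 = -859/292 ≈ -2.9418)
(-108 + Q)**2 = (-108 - 859/292)**2 = (-32395/292)**2 = 1049436025/85264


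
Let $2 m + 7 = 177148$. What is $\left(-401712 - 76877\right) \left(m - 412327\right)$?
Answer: $\frac{309892599157}{2} \approx 1.5495 \cdot 10^{11}$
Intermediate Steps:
$m = \frac{177141}{2}$ ($m = - \frac{7}{2} + \frac{1}{2} \cdot 177148 = - \frac{7}{2} + 88574 = \frac{177141}{2} \approx 88571.0$)
$\left(-401712 - 76877\right) \left(m - 412327\right) = \left(-401712 - 76877\right) \left(\frac{177141}{2} - 412327\right) = \left(-478589\right) \left(- \frac{647513}{2}\right) = \frac{309892599157}{2}$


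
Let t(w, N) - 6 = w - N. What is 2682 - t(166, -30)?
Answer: 2480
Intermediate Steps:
t(w, N) = 6 + w - N (t(w, N) = 6 + (w - N) = 6 + w - N)
2682 - t(166, -30) = 2682 - (6 + 166 - 1*(-30)) = 2682 - (6 + 166 + 30) = 2682 - 1*202 = 2682 - 202 = 2480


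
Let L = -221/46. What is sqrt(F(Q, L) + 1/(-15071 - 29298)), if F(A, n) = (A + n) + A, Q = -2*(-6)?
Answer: sqrt(79960832398694)/2040974 ≈ 4.3813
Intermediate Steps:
L = -221/46 (L = -221*1/46 = -221/46 ≈ -4.8043)
Q = 12
F(A, n) = n + 2*A
sqrt(F(Q, L) + 1/(-15071 - 29298)) = sqrt((-221/46 + 2*12) + 1/(-15071 - 29298)) = sqrt((-221/46 + 24) + 1/(-44369)) = sqrt(883/46 - 1/44369) = sqrt(39177781/2040974) = sqrt(79960832398694)/2040974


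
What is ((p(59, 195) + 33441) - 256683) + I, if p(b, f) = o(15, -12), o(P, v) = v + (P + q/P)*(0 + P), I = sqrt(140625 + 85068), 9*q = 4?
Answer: -2007257/9 + 3*sqrt(25077) ≈ -2.2255e+5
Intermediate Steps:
q = 4/9 (q = (1/9)*4 = 4/9 ≈ 0.44444)
I = 3*sqrt(25077) (I = sqrt(225693) = 3*sqrt(25077) ≈ 475.07)
o(P, v) = v + P*(P + 4/(9*P)) (o(P, v) = v + (P + 4/(9*P))*(0 + P) = v + (P + 4/(9*P))*P = v + P*(P + 4/(9*P)))
p(b, f) = 1921/9 (p(b, f) = 4/9 - 12 + 15**2 = 4/9 - 12 + 225 = 1921/9)
((p(59, 195) + 33441) - 256683) + I = ((1921/9 + 33441) - 256683) + 3*sqrt(25077) = (302890/9 - 256683) + 3*sqrt(25077) = -2007257/9 + 3*sqrt(25077)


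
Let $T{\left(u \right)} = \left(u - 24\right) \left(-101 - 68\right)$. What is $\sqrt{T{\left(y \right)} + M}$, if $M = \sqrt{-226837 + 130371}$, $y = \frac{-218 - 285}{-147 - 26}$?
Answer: $\frac{\sqrt{106685813 + 29929 i \sqrt{96466}}}{173} \approx 59.761 + 2.5986 i$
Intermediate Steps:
$y = \frac{503}{173}$ ($y = - \frac{503}{-173} = \left(-503\right) \left(- \frac{1}{173}\right) = \frac{503}{173} \approx 2.9075$)
$T{\left(u \right)} = 4056 - 169 u$ ($T{\left(u \right)} = \left(-24 + u\right) \left(-169\right) = 4056 - 169 u$)
$M = i \sqrt{96466}$ ($M = \sqrt{-96466} = i \sqrt{96466} \approx 310.59 i$)
$\sqrt{T{\left(y \right)} + M} = \sqrt{\left(4056 - \frac{85007}{173}\right) + i \sqrt{96466}} = \sqrt{\frac{616681}{173} + i \sqrt{96466}}$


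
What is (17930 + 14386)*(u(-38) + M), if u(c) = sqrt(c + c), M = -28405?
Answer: -917935980 + 64632*I*sqrt(19) ≈ -9.1794e+8 + 2.8172e+5*I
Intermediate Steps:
u(c) = sqrt(2)*sqrt(c) (u(c) = sqrt(2*c) = sqrt(2)*sqrt(c))
(17930 + 14386)*(u(-38) + M) = (17930 + 14386)*(sqrt(2)*sqrt(-38) - 28405) = 32316*(sqrt(2)*(I*sqrt(38)) - 28405) = 32316*(2*I*sqrt(19) - 28405) = 32316*(-28405 + 2*I*sqrt(19)) = -917935980 + 64632*I*sqrt(19)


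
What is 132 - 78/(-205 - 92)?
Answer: 13094/99 ≈ 132.26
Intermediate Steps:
132 - 78/(-205 - 92) = 132 - 78/(-297) = 132 - 1/297*(-78) = 132 + 26/99 = 13094/99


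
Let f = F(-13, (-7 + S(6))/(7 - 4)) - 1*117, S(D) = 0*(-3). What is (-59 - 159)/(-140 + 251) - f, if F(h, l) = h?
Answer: 14212/111 ≈ 128.04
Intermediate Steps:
S(D) = 0
f = -130 (f = -13 - 1*117 = -13 - 117 = -130)
(-59 - 159)/(-140 + 251) - f = (-59 - 159)/(-140 + 251) - 1*(-130) = -218/111 + 130 = 14212/111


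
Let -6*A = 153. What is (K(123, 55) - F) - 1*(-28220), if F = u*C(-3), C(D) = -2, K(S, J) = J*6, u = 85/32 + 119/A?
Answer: 1370207/48 ≈ 28546.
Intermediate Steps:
A = -51/2 (A = -⅙*153 = -51/2 ≈ -25.500)
u = -193/96 (u = 85/32 + 119/(-51/2) = 85*(1/32) + 119*(-2/51) = 85/32 - 14/3 = -193/96 ≈ -2.0104)
K(S, J) = 6*J
F = 193/48 (F = -193/96*(-2) = 193/48 ≈ 4.0208)
(K(123, 55) - F) - 1*(-28220) = (6*55 - 1*193/48) - 1*(-28220) = (330 - 193/48) + 28220 = 15647/48 + 28220 = 1370207/48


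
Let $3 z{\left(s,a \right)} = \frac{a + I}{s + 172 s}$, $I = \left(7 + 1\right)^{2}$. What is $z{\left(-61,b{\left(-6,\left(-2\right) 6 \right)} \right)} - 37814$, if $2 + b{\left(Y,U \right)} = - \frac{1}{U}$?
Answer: $- \frac{14365841857}{379908} \approx -37814.0$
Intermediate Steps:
$b{\left(Y,U \right)} = -2 - \frac{1}{U}$
$I = 64$ ($I = 8^{2} = 64$)
$z{\left(s,a \right)} = \frac{64 + a}{519 s}$ ($z{\left(s,a \right)} = \frac{\left(a + 64\right) \frac{1}{s + 172 s}}{3} = \frac{\left(64 + a\right) \frac{1}{173 s}}{3} = \frac{\frac{1}{173} \frac{1}{s} \left(64 + a\right)}{3} = \frac{64 + a}{519 s}$)
$z{\left(-61,b{\left(-6,\left(-2\right) 6 \right)} \right)} - 37814 = \frac{64 - \left(2 + \frac{1}{\left(-2\right) 6}\right)}{519 \left(-61\right)} - 37814 = \frac{1}{519} \left(- \frac{1}{61}\right) \left(64 - \frac{23}{12}\right) - 37814 = \frac{1}{519} \left(- \frac{1}{61}\right) \frac{745}{12} - 37814 = - \frac{745}{379908} - 37814 = - \frac{14365841857}{379908}$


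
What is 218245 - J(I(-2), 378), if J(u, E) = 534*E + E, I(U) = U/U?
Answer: 16015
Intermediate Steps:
I(U) = 1
J(u, E) = 535*E
218245 - J(I(-2), 378) = 218245 - 535*378 = 218245 - 1*202230 = 218245 - 202230 = 16015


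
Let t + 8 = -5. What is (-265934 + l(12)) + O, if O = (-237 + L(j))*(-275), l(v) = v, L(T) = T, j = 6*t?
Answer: -179297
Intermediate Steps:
t = -13 (t = -8 - 5 = -13)
j = -78 (j = 6*(-13) = -78)
O = 86625 (O = (-237 - 78)*(-275) = -315*(-275) = 86625)
(-265934 + l(12)) + O = (-265934 + 12) + 86625 = -265922 + 86625 = -179297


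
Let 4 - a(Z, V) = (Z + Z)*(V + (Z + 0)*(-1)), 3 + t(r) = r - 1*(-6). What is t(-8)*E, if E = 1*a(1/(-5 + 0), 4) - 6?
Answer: 8/5 ≈ 1.6000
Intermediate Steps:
t(r) = 3 + r (t(r) = -3 + (r - 1*(-6)) = -3 + (r + 6) = -3 + (6 + r) = 3 + r)
a(Z, V) = 4 - 2*Z*(V - Z) (a(Z, V) = 4 - (Z + Z)*(V + (Z + 0)*(-1)) = 4 - 2*Z*(V + Z*(-1)) = 4 - 2*Z*(V - Z))
E = -8/25 (E = 1*(4 + 2*(1/(-5 + 0))**2 - 2*4/(-5 + 0)) - 6 = 1*(4 + 2*(1/(-5))**2 - 2*4/(-5)) - 6 = 1*(4 + 2*(-1/5)**2 - 2*4*(-1/5)) - 6 = 1*(4 + 2*(1/25) + 8/5) - 6 = 1*(4 + 2/25 + 8/5) - 6 = 1*(142/25) - 6 = 142/25 - 6 = -8/25 ≈ -0.32000)
t(-8)*E = (3 - 8)*(-8/25) = -5*(-8/25) = 8/5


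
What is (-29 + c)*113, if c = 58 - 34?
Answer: -565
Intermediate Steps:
c = 24
(-29 + c)*113 = (-29 + 24)*113 = -5*113 = -565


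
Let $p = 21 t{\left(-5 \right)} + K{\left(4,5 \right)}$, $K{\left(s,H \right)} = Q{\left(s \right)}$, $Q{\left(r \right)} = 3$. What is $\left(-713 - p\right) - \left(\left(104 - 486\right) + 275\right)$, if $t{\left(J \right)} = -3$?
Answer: $-546$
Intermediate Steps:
$K{\left(s,H \right)} = 3$
$p = -60$ ($p = 21 \left(-3\right) + 3 = -63 + 3 = -60$)
$\left(-713 - p\right) - \left(\left(104 - 486\right) + 275\right) = \left(-713 - -60\right) - \left(\left(104 - 486\right) + 275\right) = \left(-713 + 60\right) - \left(-382 + 275\right) = -653 - -107 = -653 + 107 = -546$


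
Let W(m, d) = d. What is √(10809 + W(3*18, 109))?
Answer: √10918 ≈ 104.49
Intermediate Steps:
√(10809 + W(3*18, 109)) = √(10809 + 109) = √10918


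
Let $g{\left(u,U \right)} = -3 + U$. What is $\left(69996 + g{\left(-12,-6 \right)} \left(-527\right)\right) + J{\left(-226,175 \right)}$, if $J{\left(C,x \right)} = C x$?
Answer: $35189$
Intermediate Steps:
$\left(69996 + g{\left(-12,-6 \right)} \left(-527\right)\right) + J{\left(-226,175 \right)} = \left(69996 + \left(-3 - 6\right) \left(-527\right)\right) - 39550 = \left(69996 - -4743\right) - 39550 = \left(69996 + 4743\right) - 39550 = 74739 - 39550 = 35189$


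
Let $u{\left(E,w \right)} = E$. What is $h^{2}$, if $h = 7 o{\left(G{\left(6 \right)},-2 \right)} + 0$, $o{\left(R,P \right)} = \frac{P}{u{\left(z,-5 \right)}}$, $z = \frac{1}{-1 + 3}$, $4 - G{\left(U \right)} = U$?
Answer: $784$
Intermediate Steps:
$G{\left(U \right)} = 4 - U$
$z = \frac{1}{2} \approx 0.5$
$o{\left(R,P \right)} = 2 P$ ($o{\left(R,P \right)} = P \frac{1}{\frac{1}{2}} = P 2 = 2 P$)
$h = -28$ ($h = 7 \cdot 2 \left(-2\right) + 0 = 7 \left(-4\right) + 0 = -28 + 0 = -28$)
$h^{2} = \left(-28\right)^{2} = 784$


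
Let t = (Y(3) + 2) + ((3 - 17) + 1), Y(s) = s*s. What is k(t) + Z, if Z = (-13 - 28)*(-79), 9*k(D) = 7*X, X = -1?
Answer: 29144/9 ≈ 3238.2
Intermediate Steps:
Y(s) = s**2
t = -2 (t = (3**2 + 2) + ((3 - 17) + 1) = (9 + 2) + (-14 + 1) = 11 - 13 = -2)
k(D) = -7/9 (k(D) = (7*(-1))/9 = (1/9)*(-7) = -7/9)
Z = 3239 (Z = -41*(-79) = 3239)
k(t) + Z = -7/9 + 3239 = 29144/9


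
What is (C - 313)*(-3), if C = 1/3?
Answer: 938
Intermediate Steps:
C = 1/3 ≈ 0.33333
(C - 313)*(-3) = (1/3 - 313)*(-3) = -938/3*(-3) = 938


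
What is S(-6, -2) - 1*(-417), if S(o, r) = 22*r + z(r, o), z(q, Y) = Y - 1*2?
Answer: 365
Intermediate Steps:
z(q, Y) = -2 + Y (z(q, Y) = Y - 2 = -2 + Y)
S(o, r) = -2 + o + 22*r (S(o, r) = 22*r + (-2 + o) = -2 + o + 22*r)
S(-6, -2) - 1*(-417) = (-2 - 6 + 22*(-2)) - 1*(-417) = (-2 - 6 - 44) + 417 = -52 + 417 = 365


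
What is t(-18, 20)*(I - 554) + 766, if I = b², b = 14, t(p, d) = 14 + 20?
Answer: -11406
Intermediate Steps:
t(p, d) = 34
I = 196 (I = 14² = 196)
t(-18, 20)*(I - 554) + 766 = 34*(196 - 554) + 766 = 34*(-358) + 766 = -12172 + 766 = -11406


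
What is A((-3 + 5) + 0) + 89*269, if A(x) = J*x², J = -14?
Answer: 23885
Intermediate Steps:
A(x) = -14*x²
A((-3 + 5) + 0) + 89*269 = -14*((-3 + 5) + 0)² + 89*269 = -14*(2 + 0)² + 23941 = -14*2² + 23941 = -14*4 + 23941 = -56 + 23941 = 23885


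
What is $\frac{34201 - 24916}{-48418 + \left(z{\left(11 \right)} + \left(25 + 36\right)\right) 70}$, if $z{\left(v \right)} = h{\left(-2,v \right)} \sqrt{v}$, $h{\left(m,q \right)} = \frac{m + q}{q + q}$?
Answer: $- \frac{501006220}{2382156191} - \frac{324975 \sqrt{11}}{2382156191} \approx -0.21077$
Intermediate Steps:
$h{\left(m,q \right)} = \frac{m + q}{2 q}$
$z{\left(v \right)} = \frac{-2 + v}{2 \sqrt{v}}$ ($z{\left(v \right)} = \frac{-2 + v}{2 v} \sqrt{v} = \frac{-2 + v}{2 \sqrt{v}}$)
$\frac{34201 - 24916}{-48418 + \left(z{\left(11 \right)} + \left(25 + 36\right)\right) 70} = \frac{34201 - 24916}{-48418 + \left(\frac{-2 + 11}{2 \sqrt{11}} + \left(25 + 36\right)\right) 70} = \frac{9285}{-48418 + \left(\frac{1}{2} \frac{\sqrt{11}}{11} \cdot 9 + 61\right) 70} = \frac{9285}{-48418 + \left(\frac{9 \sqrt{11}}{22} + 61\right) 70} = \frac{9285}{-48418 + \left(61 + \frac{9 \sqrt{11}}{22}\right) 70} = \frac{9285}{-48418 + \left(4270 + \frac{315 \sqrt{11}}{11}\right)} = \frac{9285}{-44148 + \frac{315 \sqrt{11}}{11}}$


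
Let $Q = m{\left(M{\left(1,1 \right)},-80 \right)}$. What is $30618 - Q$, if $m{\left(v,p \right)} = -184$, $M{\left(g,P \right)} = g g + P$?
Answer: $30802$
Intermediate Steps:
$M{\left(g,P \right)} = P + g^{2}$ ($M{\left(g,P \right)} = g^{2} + P = P + g^{2}$)
$Q = -184$
$30618 - Q = 30618 - -184 = 30618 + 184 = 30802$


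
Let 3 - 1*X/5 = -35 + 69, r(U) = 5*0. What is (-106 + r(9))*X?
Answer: 16430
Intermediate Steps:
r(U) = 0
X = -155 (X = 15 - 5*(-35 + 69) = 15 - 5*34 = 15 - 170 = -155)
(-106 + r(9))*X = (-106 + 0)*(-155) = -106*(-155) = 16430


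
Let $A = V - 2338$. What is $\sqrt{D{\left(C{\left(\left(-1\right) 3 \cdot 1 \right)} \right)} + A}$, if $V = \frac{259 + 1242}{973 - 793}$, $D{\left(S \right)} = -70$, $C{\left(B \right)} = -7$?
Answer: $\frac{i \sqrt{2159695}}{30} \approx 48.986 i$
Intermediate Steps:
$V = \frac{1501}{180} \approx 8.3389$
$A = - \frac{419339}{180}$ ($A = \frac{1501}{180} - 2338 = - \frac{419339}{180} \approx -2329.7$)
$\sqrt{D{\left(C{\left(\left(-1\right) 3 \cdot 1 \right)} \right)} + A} = \sqrt{-70 - \frac{419339}{180}} = \sqrt{- \frac{431939}{180}} = \frac{i \sqrt{2159695}}{30}$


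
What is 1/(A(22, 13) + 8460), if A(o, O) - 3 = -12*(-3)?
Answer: 1/8499 ≈ 0.00011766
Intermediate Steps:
A(o, O) = 39 (A(o, O) = 3 - 12*(-3) = 3 + 36 = 39)
1/(A(22, 13) + 8460) = 1/(39 + 8460) = 1/8499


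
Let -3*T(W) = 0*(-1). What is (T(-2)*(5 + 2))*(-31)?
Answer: 0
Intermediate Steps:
T(W) = 0 (T(W) = -0*(-1) = -1/3*0 = 0)
(T(-2)*(5 + 2))*(-31) = (0*(5 + 2))*(-31) = (0*7)*(-31) = 0*(-31) = 0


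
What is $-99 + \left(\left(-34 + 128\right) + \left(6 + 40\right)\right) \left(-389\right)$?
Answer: $-54559$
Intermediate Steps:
$-99 + \left(\left(-34 + 128\right) + \left(6 + 40\right)\right) \left(-389\right) = -99 + \left(94 + 46\right) \left(-389\right) = -99 + 140 \left(-389\right) = -99 - 54460 = -54559$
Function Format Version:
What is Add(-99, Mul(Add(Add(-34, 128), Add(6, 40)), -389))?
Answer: -54559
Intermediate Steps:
Add(-99, Mul(Add(Add(-34, 128), Add(6, 40)), -389)) = Add(-99, Mul(Add(94, 46), -389)) = Add(-99, Mul(140, -389)) = Add(-99, -54460) = -54559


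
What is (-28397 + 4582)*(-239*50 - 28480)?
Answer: 962840450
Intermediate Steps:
(-28397 + 4582)*(-239*50 - 28480) = -23815*(-11950 - 28480) = -23815*(-40430) = 962840450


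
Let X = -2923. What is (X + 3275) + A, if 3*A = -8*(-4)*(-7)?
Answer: 832/3 ≈ 277.33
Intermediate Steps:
A = -224/3 (A = (-8*(-4)*(-7))/3 = (32*(-7))/3 = (⅓)*(-224) = -224/3 ≈ -74.667)
(X + 3275) + A = (-2923 + 3275) - 224/3 = 352 - 224/3 = 832/3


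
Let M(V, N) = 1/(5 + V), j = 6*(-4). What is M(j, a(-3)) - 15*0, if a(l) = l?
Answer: -1/19 ≈ -0.052632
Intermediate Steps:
j = -24
M(j, a(-3)) - 15*0 = 1/(5 - 24) - 15*0 = 1/(-19) + 0 = -1/19 + 0 = -1/19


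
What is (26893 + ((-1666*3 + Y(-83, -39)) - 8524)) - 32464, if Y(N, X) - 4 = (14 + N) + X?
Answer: -19197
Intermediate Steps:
Y(N, X) = 18 + N + X (Y(N, X) = 4 + ((14 + N) + X) = 4 + (14 + N + X) = 18 + N + X)
(26893 + ((-1666*3 + Y(-83, -39)) - 8524)) - 32464 = (26893 + ((-1666*3 + (18 - 83 - 39)) - 8524)) - 32464 = (26893 + ((-4998 - 104) - 8524)) - 32464 = (26893 + (-5102 - 8524)) - 32464 = (26893 - 13626) - 32464 = 13267 - 32464 = -19197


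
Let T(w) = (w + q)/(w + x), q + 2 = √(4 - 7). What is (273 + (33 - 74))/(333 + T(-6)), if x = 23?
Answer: 5573858/7989103 - 986*I*√3/7989103 ≈ 0.69768 - 0.00021377*I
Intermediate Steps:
q = -2 + I*√3 (q = -2 + √(4 - 7) = -2 + √(-3) = -2 + I*√3 ≈ -2.0 + 1.732*I)
T(w) = (-2 + w + I*√3)/(23 + w) (T(w) = (w + (-2 + I*√3))/(w + 23) = (-2 + w + I*√3)/(23 + w))
(273 + (33 - 74))/(333 + T(-6)) = (273 + (33 - 74))/(333 + (-2 - 6 + I*√3)/(23 - 6)) = (273 - 41)/(333 + (-8 + I*√3)/17) = 232/(333 + (-8 + I*√3)/17) = 232/(333 + (-8/17 + I*√3/17)) = 232/(5653/17 + I*√3/17)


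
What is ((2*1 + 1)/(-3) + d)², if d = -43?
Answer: 1936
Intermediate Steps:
((2*1 + 1)/(-3) + d)² = ((2*1 + 1)/(-3) - 43)² = ((2 + 1)*(-⅓) - 43)² = (3*(-⅓) - 43)² = (-1 - 43)² = (-44)² = 1936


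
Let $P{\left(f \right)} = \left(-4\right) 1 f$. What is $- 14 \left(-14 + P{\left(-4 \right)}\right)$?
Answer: $-28$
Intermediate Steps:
$P{\left(f \right)} = - 4 f$
$- 14 \left(-14 + P{\left(-4 \right)}\right) = - 14 \left(-14 - -16\right) = - 14 \left(-14 + 16\right) = \left(-14\right) 2 = -28$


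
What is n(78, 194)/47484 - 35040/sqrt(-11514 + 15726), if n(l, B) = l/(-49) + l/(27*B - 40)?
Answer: -66937/2015711628 - 5840*sqrt(13)/39 ≈ -539.91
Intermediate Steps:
n(l, B) = -l/49 + l/(-40 + 27*B) (n(l, B) = l*(-1/49) + l/(-40 + 27*B) = -l/49 + l/(-40 + 27*B))
n(78, 194)/47484 - 35040/sqrt(-11514 + 15726) = ((1/49)*78*(89 - 27*194)/(-40 + 27*194))/47484 - 35040/sqrt(-11514 + 15726) = ((1/49)*78*(89 - 5238)/(-40 + 5238))*(1/47484) - 35040*sqrt(13)/234 = ((1/49)*78*(-5149)/5198)*(1/47484) - 35040*sqrt(13)/234 = ((1/49)*78*(1/5198)*(-5149))*(1/47484) - 5840*sqrt(13)/39 = -200811/127351*1/47484 - 5840*sqrt(13)/39 = -66937/2015711628 - 5840*sqrt(13)/39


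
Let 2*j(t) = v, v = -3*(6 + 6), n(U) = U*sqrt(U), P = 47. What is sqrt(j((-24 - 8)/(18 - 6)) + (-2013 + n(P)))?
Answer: sqrt(-2031 + 47*sqrt(47)) ≈ 41.337*I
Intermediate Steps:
n(U) = U**(3/2)
v = -36 (v = -3*12 = -36)
j(t) = -18 (j(t) = (1/2)*(-36) = -18)
sqrt(j((-24 - 8)/(18 - 6)) + (-2013 + n(P))) = sqrt(-18 + (-2013 + 47**(3/2))) = sqrt(-18 + (-2013 + 47*sqrt(47))) = sqrt(-2031 + 47*sqrt(47))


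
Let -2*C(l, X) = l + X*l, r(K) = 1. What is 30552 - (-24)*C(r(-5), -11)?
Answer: 30672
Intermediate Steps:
C(l, X) = -l/2 - X*l/2 (C(l, X) = -(l + X*l)/2 = -l/2 - X*l/2)
30552 - (-24)*C(r(-5), -11) = 30552 - (-24)*(-½*1*(1 - 11)) = 30552 - (-24)*(-½*1*(-10)) = 30552 - (-24)*5 = 30552 - 1*(-120) = 30552 + 120 = 30672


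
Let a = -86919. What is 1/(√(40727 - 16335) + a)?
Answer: -86919/7554888169 - 2*√6098/7554888169 ≈ -1.1526e-5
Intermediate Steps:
1/(√(40727 - 16335) + a) = 1/(√(40727 - 16335) - 86919) = 1/(√24392 - 86919) = 1/(2*√6098 - 86919) = 1/(-86919 + 2*√6098)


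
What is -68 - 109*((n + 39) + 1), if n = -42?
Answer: 150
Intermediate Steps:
-68 - 109*((n + 39) + 1) = -68 - 109*((-42 + 39) + 1) = -68 - 109*(-3 + 1) = -68 - 109*(-2) = -68 + 218 = 150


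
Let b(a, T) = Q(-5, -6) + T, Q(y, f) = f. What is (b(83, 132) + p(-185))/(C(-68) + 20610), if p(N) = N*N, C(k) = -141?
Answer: 34351/20469 ≈ 1.6782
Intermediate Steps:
p(N) = N**2
b(a, T) = -6 + T
(b(83, 132) + p(-185))/(C(-68) + 20610) = ((-6 + 132) + (-185)**2)/(-141 + 20610) = (126 + 34225)/20469 = 34351*(1/20469) = 34351/20469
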